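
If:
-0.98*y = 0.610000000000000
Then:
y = -0.62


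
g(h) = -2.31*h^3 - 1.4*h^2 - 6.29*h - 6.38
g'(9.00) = -592.82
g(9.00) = -1860.38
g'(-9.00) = -542.42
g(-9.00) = 1620.82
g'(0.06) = -6.48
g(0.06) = -6.76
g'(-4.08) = -110.23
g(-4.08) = 152.87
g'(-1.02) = -10.64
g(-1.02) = 1.03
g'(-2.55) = -44.21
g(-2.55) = 38.86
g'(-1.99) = -28.16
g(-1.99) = 18.80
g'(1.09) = -17.58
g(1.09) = -17.89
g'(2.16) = -44.67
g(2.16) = -49.78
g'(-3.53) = -82.76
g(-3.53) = 99.99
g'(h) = -6.93*h^2 - 2.8*h - 6.29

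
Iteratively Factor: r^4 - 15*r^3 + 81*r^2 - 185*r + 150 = (r - 2)*(r^3 - 13*r^2 + 55*r - 75) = (r - 5)*(r - 2)*(r^2 - 8*r + 15) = (r - 5)*(r - 3)*(r - 2)*(r - 5)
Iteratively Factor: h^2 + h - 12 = (h + 4)*(h - 3)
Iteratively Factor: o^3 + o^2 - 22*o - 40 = (o + 2)*(o^2 - o - 20) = (o + 2)*(o + 4)*(o - 5)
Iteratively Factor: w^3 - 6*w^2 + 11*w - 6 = (w - 1)*(w^2 - 5*w + 6) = (w - 3)*(w - 1)*(w - 2)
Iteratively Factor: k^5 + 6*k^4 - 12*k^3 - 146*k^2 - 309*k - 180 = (k + 3)*(k^4 + 3*k^3 - 21*k^2 - 83*k - 60) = (k + 3)*(k + 4)*(k^3 - k^2 - 17*k - 15) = (k - 5)*(k + 3)*(k + 4)*(k^2 + 4*k + 3) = (k - 5)*(k + 1)*(k + 3)*(k + 4)*(k + 3)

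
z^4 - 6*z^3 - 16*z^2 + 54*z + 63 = (z - 7)*(z - 3)*(z + 1)*(z + 3)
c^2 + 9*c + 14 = (c + 2)*(c + 7)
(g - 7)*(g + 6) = g^2 - g - 42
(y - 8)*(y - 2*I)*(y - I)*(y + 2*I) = y^4 - 8*y^3 - I*y^3 + 4*y^2 + 8*I*y^2 - 32*y - 4*I*y + 32*I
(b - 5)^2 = b^2 - 10*b + 25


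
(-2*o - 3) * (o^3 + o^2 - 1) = -2*o^4 - 5*o^3 - 3*o^2 + 2*o + 3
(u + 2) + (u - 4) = 2*u - 2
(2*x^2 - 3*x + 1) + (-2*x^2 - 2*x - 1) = -5*x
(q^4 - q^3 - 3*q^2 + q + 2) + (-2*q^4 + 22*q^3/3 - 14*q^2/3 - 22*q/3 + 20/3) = -q^4 + 19*q^3/3 - 23*q^2/3 - 19*q/3 + 26/3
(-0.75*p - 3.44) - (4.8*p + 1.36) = -5.55*p - 4.8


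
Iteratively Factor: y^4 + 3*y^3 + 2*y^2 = (y + 2)*(y^3 + y^2) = y*(y + 2)*(y^2 + y) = y^2*(y + 2)*(y + 1)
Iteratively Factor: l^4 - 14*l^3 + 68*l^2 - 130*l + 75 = (l - 3)*(l^3 - 11*l^2 + 35*l - 25) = (l - 3)*(l - 1)*(l^2 - 10*l + 25) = (l - 5)*(l - 3)*(l - 1)*(l - 5)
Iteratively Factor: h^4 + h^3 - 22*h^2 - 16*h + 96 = (h + 3)*(h^3 - 2*h^2 - 16*h + 32) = (h - 2)*(h + 3)*(h^2 - 16) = (h - 4)*(h - 2)*(h + 3)*(h + 4)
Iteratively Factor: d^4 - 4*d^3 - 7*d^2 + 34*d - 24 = (d + 3)*(d^3 - 7*d^2 + 14*d - 8) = (d - 4)*(d + 3)*(d^2 - 3*d + 2) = (d - 4)*(d - 2)*(d + 3)*(d - 1)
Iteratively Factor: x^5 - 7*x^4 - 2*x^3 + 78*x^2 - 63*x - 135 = (x + 3)*(x^4 - 10*x^3 + 28*x^2 - 6*x - 45) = (x + 1)*(x + 3)*(x^3 - 11*x^2 + 39*x - 45) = (x - 3)*(x + 1)*(x + 3)*(x^2 - 8*x + 15) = (x - 5)*(x - 3)*(x + 1)*(x + 3)*(x - 3)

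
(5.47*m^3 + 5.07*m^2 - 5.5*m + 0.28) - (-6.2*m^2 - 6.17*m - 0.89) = 5.47*m^3 + 11.27*m^2 + 0.67*m + 1.17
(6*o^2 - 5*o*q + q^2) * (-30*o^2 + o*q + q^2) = -180*o^4 + 156*o^3*q - 29*o^2*q^2 - 4*o*q^3 + q^4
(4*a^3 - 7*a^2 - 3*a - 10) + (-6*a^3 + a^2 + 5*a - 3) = -2*a^3 - 6*a^2 + 2*a - 13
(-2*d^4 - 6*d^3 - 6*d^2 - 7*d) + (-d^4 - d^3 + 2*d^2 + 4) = -3*d^4 - 7*d^3 - 4*d^2 - 7*d + 4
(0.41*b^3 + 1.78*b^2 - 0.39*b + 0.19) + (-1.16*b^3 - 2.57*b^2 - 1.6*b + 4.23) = -0.75*b^3 - 0.79*b^2 - 1.99*b + 4.42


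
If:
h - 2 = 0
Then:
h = 2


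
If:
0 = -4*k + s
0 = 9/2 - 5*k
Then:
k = 9/10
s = 18/5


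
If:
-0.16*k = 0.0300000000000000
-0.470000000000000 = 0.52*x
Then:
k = -0.19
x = -0.90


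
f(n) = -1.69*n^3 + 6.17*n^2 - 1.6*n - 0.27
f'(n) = -5.07*n^2 + 12.34*n - 1.6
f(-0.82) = 6.12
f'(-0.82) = -15.13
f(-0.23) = 0.44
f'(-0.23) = -4.71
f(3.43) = -1.37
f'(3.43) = -18.92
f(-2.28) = 55.48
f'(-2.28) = -56.09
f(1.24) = 4.01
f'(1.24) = 5.91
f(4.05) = -17.81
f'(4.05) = -34.78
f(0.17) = -0.37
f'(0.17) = 0.35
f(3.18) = 2.69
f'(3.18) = -13.63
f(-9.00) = 1745.91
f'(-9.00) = -523.33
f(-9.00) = 1745.91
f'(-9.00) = -523.33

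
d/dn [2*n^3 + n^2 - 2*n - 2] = 6*n^2 + 2*n - 2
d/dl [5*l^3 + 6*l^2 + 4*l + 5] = 15*l^2 + 12*l + 4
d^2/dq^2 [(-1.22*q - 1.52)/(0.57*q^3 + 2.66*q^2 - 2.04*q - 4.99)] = (-2.378268*q^5 - 17.02476*q^4 - 56.97568*q^3 - 95.565288*q^2 - 73.612536*q - 28.164176)/(0.185193*q^9 + 2.592702*q^8 + 10.110888*q^7 - 4.60094499999999*q^6 - 81.581364*q^5 - 37.897932*q^4 + 196.555923*q^3 + 136.403646*q^2 - 152.388612*q - 124.251499)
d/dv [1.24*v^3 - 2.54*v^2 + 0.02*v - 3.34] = 3.72*v^2 - 5.08*v + 0.02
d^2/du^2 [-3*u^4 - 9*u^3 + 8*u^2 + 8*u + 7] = -36*u^2 - 54*u + 16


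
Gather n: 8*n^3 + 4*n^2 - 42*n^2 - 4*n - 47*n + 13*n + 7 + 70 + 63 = 8*n^3 - 38*n^2 - 38*n + 140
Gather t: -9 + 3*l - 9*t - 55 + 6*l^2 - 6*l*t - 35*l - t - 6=6*l^2 - 32*l + t*(-6*l - 10) - 70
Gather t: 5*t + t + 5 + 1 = 6*t + 6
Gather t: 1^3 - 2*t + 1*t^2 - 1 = t^2 - 2*t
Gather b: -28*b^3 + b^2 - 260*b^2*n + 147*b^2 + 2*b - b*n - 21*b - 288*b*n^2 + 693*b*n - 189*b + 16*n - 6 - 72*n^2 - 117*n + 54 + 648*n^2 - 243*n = -28*b^3 + b^2*(148 - 260*n) + b*(-288*n^2 + 692*n - 208) + 576*n^2 - 344*n + 48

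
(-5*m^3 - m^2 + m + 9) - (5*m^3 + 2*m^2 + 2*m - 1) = -10*m^3 - 3*m^2 - m + 10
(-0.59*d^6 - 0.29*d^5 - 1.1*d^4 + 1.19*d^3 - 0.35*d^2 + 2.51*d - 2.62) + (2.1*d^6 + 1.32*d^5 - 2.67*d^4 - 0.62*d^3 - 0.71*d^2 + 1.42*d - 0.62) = 1.51*d^6 + 1.03*d^5 - 3.77*d^4 + 0.57*d^3 - 1.06*d^2 + 3.93*d - 3.24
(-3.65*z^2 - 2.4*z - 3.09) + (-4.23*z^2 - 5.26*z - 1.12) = -7.88*z^2 - 7.66*z - 4.21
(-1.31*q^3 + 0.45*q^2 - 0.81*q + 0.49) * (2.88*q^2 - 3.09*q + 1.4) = -3.7728*q^5 + 5.3439*q^4 - 5.5573*q^3 + 4.5441*q^2 - 2.6481*q + 0.686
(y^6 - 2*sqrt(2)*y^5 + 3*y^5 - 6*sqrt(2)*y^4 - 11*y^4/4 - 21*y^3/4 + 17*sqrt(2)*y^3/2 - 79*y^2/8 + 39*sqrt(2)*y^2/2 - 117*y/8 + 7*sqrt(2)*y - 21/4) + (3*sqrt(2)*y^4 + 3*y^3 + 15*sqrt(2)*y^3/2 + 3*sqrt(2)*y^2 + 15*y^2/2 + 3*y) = y^6 - 2*sqrt(2)*y^5 + 3*y^5 - 3*sqrt(2)*y^4 - 11*y^4/4 - 9*y^3/4 + 16*sqrt(2)*y^3 - 19*y^2/8 + 45*sqrt(2)*y^2/2 - 93*y/8 + 7*sqrt(2)*y - 21/4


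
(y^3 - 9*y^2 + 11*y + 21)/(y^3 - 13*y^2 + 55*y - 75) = (y^2 - 6*y - 7)/(y^2 - 10*y + 25)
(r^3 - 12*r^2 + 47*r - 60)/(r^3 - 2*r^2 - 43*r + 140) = (r - 3)/(r + 7)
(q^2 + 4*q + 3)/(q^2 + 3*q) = (q + 1)/q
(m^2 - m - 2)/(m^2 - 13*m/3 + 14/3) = 3*(m + 1)/(3*m - 7)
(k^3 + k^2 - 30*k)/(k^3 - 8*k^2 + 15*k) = (k + 6)/(k - 3)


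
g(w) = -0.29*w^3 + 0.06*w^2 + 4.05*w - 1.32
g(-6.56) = 56.56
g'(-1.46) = 2.02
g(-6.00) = 39.18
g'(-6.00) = -27.99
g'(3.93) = -8.92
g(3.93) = -2.08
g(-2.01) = -6.86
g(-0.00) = -1.32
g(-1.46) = -6.20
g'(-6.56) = -34.18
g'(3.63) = -6.98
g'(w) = -0.87*w^2 + 0.12*w + 4.05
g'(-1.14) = 2.78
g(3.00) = 3.54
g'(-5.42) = -22.16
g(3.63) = 0.30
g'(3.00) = -3.42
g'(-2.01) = 0.29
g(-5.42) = 24.67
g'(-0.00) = 4.05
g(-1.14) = -5.43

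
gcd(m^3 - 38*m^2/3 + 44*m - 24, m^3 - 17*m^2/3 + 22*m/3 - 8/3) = m - 2/3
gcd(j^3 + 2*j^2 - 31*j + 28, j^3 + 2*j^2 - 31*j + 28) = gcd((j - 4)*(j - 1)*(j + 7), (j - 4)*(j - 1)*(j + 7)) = j^3 + 2*j^2 - 31*j + 28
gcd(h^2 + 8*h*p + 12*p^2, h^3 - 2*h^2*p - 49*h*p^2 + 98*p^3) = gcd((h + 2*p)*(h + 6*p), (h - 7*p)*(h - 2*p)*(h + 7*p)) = 1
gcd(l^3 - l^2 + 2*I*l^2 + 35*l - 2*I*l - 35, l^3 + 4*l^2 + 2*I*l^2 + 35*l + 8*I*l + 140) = l^2 + 2*I*l + 35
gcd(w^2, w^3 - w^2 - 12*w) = w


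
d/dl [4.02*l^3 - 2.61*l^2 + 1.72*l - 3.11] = 12.06*l^2 - 5.22*l + 1.72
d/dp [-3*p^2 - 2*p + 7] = -6*p - 2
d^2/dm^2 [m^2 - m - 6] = 2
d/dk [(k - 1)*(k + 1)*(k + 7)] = 3*k^2 + 14*k - 1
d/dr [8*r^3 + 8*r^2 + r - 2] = 24*r^2 + 16*r + 1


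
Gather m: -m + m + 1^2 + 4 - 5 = 0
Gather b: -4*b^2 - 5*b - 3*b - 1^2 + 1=-4*b^2 - 8*b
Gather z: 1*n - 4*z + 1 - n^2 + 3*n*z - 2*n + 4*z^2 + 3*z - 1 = -n^2 - n + 4*z^2 + z*(3*n - 1)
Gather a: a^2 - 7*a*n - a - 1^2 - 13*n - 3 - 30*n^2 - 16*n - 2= a^2 + a*(-7*n - 1) - 30*n^2 - 29*n - 6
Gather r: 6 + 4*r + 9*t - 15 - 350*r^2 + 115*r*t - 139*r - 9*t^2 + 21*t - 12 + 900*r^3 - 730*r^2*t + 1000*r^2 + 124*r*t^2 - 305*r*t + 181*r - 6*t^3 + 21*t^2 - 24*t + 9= 900*r^3 + r^2*(650 - 730*t) + r*(124*t^2 - 190*t + 46) - 6*t^3 + 12*t^2 + 6*t - 12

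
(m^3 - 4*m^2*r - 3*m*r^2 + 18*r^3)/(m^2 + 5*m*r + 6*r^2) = (m^2 - 6*m*r + 9*r^2)/(m + 3*r)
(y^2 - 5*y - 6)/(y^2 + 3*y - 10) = (y^2 - 5*y - 6)/(y^2 + 3*y - 10)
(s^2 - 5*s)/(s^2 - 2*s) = (s - 5)/(s - 2)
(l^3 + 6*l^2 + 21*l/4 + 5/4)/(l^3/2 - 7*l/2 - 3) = (4*l^3 + 24*l^2 + 21*l + 5)/(2*(l^3 - 7*l - 6))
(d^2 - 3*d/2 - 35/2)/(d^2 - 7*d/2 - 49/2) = (d - 5)/(d - 7)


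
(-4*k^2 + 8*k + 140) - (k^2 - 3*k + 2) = -5*k^2 + 11*k + 138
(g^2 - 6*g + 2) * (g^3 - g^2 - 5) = g^5 - 7*g^4 + 8*g^3 - 7*g^2 + 30*g - 10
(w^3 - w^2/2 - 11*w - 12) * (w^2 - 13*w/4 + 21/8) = w^5 - 15*w^4/4 - 27*w^3/4 + 359*w^2/16 + 81*w/8 - 63/2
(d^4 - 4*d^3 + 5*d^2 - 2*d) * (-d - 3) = -d^5 + d^4 + 7*d^3 - 13*d^2 + 6*d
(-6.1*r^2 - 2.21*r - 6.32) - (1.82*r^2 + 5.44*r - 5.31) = -7.92*r^2 - 7.65*r - 1.01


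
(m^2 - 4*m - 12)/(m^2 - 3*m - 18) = (m + 2)/(m + 3)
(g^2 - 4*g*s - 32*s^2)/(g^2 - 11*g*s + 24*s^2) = (-g - 4*s)/(-g + 3*s)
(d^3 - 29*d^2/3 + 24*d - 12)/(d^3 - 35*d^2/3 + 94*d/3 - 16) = (d - 6)/(d - 8)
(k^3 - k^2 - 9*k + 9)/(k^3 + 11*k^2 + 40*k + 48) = (k^2 - 4*k + 3)/(k^2 + 8*k + 16)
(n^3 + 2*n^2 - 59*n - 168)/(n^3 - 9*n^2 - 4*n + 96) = (n + 7)/(n - 4)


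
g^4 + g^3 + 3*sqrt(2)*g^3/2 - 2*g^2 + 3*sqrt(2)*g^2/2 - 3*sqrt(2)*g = g*(g - 1)*(g + 2)*(g + 3*sqrt(2)/2)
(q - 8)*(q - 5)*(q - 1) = q^3 - 14*q^2 + 53*q - 40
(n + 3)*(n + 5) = n^2 + 8*n + 15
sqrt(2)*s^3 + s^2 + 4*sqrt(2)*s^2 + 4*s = s*(s + 4)*(sqrt(2)*s + 1)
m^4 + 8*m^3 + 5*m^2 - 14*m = m*(m - 1)*(m + 2)*(m + 7)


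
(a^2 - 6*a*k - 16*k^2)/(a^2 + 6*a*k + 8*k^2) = (a - 8*k)/(a + 4*k)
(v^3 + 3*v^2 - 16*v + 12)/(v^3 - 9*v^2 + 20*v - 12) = (v + 6)/(v - 6)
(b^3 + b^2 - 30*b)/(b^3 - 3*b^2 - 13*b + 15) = b*(b + 6)/(b^2 + 2*b - 3)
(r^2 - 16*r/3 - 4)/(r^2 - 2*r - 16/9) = 3*(r - 6)/(3*r - 8)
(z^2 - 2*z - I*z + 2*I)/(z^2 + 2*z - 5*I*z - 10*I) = (z^2 - z*(2 + I) + 2*I)/(z^2 + z*(2 - 5*I) - 10*I)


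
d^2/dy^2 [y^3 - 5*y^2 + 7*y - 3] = 6*y - 10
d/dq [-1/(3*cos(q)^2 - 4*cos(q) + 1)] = 2*(2 - 3*cos(q))*sin(q)/(3*cos(q)^2 - 4*cos(q) + 1)^2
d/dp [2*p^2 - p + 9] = 4*p - 1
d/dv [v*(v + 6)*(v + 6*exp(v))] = 6*v^2*exp(v) + 3*v^2 + 48*v*exp(v) + 12*v + 36*exp(v)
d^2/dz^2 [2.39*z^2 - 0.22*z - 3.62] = 4.78000000000000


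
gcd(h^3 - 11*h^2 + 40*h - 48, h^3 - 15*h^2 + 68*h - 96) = h^2 - 7*h + 12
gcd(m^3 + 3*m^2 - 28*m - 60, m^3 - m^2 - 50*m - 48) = m + 6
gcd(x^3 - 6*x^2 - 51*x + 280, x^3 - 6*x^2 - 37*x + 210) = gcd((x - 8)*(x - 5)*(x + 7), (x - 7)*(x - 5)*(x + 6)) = x - 5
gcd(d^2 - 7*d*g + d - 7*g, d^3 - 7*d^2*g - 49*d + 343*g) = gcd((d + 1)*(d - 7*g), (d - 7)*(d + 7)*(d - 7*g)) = d - 7*g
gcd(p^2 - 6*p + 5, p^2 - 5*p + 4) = p - 1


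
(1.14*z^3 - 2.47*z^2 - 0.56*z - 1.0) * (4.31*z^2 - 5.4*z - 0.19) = 4.9134*z^5 - 16.8017*z^4 + 10.7078*z^3 - 0.816699999999999*z^2 + 5.5064*z + 0.19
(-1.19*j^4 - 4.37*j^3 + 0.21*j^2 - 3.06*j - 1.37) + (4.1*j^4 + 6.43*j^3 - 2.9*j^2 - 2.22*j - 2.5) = 2.91*j^4 + 2.06*j^3 - 2.69*j^2 - 5.28*j - 3.87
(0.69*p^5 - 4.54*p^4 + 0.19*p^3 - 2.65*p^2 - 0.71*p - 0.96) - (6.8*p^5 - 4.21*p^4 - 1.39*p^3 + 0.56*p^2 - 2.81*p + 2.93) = -6.11*p^5 - 0.33*p^4 + 1.58*p^3 - 3.21*p^2 + 2.1*p - 3.89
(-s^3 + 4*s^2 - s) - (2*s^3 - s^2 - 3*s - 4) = -3*s^3 + 5*s^2 + 2*s + 4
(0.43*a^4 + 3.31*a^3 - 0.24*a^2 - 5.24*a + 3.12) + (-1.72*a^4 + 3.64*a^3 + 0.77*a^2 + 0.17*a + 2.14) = -1.29*a^4 + 6.95*a^3 + 0.53*a^2 - 5.07*a + 5.26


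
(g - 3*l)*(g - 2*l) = g^2 - 5*g*l + 6*l^2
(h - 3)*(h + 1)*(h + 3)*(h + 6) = h^4 + 7*h^3 - 3*h^2 - 63*h - 54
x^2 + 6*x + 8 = (x + 2)*(x + 4)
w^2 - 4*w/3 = w*(w - 4/3)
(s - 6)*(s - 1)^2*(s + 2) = s^4 - 6*s^3 - 3*s^2 + 20*s - 12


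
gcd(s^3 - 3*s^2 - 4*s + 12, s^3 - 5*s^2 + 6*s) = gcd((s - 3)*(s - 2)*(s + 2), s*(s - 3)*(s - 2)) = s^2 - 5*s + 6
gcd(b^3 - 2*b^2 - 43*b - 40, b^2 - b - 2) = b + 1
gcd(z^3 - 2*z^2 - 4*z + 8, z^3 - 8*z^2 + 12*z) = z - 2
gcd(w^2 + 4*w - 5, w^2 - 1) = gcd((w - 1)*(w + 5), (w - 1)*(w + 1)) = w - 1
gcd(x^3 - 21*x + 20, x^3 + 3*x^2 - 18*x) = 1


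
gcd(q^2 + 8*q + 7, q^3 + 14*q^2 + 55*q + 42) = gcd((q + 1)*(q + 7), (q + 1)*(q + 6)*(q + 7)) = q^2 + 8*q + 7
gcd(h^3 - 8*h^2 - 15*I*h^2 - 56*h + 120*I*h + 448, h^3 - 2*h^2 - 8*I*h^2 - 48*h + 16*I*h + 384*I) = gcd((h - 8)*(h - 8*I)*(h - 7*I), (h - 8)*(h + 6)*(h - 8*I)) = h^2 + h*(-8 - 8*I) + 64*I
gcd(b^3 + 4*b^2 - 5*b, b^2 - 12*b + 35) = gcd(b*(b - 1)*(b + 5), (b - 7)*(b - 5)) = 1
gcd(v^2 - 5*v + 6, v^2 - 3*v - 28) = 1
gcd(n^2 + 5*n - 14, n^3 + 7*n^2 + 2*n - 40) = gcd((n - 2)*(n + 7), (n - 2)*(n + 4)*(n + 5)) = n - 2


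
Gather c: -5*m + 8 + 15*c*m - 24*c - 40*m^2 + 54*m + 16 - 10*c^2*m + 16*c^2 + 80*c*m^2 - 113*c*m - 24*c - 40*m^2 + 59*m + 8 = c^2*(16 - 10*m) + c*(80*m^2 - 98*m - 48) - 80*m^2 + 108*m + 32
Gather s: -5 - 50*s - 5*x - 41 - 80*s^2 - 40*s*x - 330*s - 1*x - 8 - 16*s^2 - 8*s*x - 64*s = -96*s^2 + s*(-48*x - 444) - 6*x - 54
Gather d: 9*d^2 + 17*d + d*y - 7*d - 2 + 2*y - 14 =9*d^2 + d*(y + 10) + 2*y - 16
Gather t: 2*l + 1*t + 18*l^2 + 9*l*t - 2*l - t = 18*l^2 + 9*l*t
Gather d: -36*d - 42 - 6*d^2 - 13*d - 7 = -6*d^2 - 49*d - 49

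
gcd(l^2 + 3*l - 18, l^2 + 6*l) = l + 6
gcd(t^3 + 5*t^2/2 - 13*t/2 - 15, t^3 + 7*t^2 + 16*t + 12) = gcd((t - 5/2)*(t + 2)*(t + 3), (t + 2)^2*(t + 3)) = t^2 + 5*t + 6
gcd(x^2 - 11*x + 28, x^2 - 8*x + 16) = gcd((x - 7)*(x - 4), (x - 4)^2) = x - 4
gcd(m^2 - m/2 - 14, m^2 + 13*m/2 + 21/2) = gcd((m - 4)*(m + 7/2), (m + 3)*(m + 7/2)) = m + 7/2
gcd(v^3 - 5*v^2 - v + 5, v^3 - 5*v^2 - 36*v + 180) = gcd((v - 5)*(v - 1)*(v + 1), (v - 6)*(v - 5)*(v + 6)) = v - 5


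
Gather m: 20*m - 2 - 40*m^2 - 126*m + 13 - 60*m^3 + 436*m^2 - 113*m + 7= -60*m^3 + 396*m^2 - 219*m + 18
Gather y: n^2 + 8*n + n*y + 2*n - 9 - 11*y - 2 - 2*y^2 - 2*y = n^2 + 10*n - 2*y^2 + y*(n - 13) - 11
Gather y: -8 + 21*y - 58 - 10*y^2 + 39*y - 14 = -10*y^2 + 60*y - 80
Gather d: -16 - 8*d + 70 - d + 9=63 - 9*d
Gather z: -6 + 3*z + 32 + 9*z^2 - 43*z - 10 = 9*z^2 - 40*z + 16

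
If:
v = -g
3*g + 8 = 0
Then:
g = -8/3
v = 8/3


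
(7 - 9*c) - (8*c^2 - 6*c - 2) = -8*c^2 - 3*c + 9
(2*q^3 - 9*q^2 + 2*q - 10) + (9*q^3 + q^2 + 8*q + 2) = 11*q^3 - 8*q^2 + 10*q - 8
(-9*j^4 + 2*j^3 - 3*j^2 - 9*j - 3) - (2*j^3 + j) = -9*j^4 - 3*j^2 - 10*j - 3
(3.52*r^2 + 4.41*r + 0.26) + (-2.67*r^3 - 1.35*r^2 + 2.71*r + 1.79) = -2.67*r^3 + 2.17*r^2 + 7.12*r + 2.05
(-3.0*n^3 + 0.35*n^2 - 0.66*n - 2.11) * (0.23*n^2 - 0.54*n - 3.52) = -0.69*n^5 + 1.7005*n^4 + 10.2192*n^3 - 1.3609*n^2 + 3.4626*n + 7.4272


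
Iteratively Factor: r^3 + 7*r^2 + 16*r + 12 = (r + 3)*(r^2 + 4*r + 4) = (r + 2)*(r + 3)*(r + 2)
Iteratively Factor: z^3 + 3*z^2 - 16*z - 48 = (z - 4)*(z^2 + 7*z + 12) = (z - 4)*(z + 3)*(z + 4)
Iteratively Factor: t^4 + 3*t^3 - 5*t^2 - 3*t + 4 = (t - 1)*(t^3 + 4*t^2 - t - 4) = (t - 1)^2*(t^2 + 5*t + 4) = (t - 1)^2*(t + 1)*(t + 4)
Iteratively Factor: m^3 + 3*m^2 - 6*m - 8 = (m + 1)*(m^2 + 2*m - 8) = (m + 1)*(m + 4)*(m - 2)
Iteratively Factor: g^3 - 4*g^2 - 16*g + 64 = (g - 4)*(g^2 - 16) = (g - 4)*(g + 4)*(g - 4)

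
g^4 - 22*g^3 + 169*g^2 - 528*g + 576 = (g - 8)^2*(g - 3)^2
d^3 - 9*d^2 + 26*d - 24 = (d - 4)*(d - 3)*(d - 2)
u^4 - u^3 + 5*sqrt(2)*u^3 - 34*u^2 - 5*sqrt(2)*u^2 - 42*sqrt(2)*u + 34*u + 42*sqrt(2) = (u - 1)*(u - 3*sqrt(2))*(u + sqrt(2))*(u + 7*sqrt(2))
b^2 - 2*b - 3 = (b - 3)*(b + 1)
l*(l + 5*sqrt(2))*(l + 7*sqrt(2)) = l^3 + 12*sqrt(2)*l^2 + 70*l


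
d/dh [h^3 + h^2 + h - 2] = 3*h^2 + 2*h + 1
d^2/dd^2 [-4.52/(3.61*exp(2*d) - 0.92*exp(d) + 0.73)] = (-4.52*(7.22*exp(d) - 0.92)*(14.44*exp(d) - 1.84)*exp(d) + (65.2688*exp(d) - 4.1584)*(3.61*exp(2*d) - 0.92*exp(d) + 0.73))*exp(d)/(3.61*exp(2*d) - 0.92*exp(d) + 0.73)^3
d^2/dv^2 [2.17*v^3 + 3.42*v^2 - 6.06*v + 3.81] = 13.02*v + 6.84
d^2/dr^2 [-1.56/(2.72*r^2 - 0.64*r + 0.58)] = (23.083008*r^2 - 5.431296*r - 1.56*(5.44*r - 0.64)*(10.88*r - 1.28) + 4.922112)/(2.72*r^2 - 0.64*r + 0.58)^3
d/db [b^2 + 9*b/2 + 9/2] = 2*b + 9/2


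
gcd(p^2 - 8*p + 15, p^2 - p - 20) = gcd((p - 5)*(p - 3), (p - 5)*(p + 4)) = p - 5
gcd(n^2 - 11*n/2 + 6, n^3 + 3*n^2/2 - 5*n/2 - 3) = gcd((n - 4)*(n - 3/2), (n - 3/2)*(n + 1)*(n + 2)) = n - 3/2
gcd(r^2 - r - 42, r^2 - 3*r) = 1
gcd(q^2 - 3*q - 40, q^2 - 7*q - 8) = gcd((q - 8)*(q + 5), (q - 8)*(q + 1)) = q - 8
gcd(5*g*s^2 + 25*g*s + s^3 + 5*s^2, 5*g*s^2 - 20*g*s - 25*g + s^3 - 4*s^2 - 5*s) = 5*g + s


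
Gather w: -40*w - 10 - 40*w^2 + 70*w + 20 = -40*w^2 + 30*w + 10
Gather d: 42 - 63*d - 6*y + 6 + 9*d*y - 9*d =d*(9*y - 72) - 6*y + 48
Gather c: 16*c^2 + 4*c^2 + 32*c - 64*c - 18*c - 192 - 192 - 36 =20*c^2 - 50*c - 420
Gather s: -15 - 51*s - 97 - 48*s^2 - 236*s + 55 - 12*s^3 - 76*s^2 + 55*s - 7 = -12*s^3 - 124*s^2 - 232*s - 64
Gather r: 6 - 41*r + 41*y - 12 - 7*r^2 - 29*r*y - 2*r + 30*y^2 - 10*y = -7*r^2 + r*(-29*y - 43) + 30*y^2 + 31*y - 6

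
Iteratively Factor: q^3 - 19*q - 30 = (q + 3)*(q^2 - 3*q - 10) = (q - 5)*(q + 3)*(q + 2)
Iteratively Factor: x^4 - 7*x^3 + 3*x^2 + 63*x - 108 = (x - 3)*(x^3 - 4*x^2 - 9*x + 36) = (x - 3)^2*(x^2 - x - 12) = (x - 3)^2*(x + 3)*(x - 4)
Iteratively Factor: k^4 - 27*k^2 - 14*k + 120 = (k + 3)*(k^3 - 3*k^2 - 18*k + 40) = (k - 5)*(k + 3)*(k^2 + 2*k - 8) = (k - 5)*(k + 3)*(k + 4)*(k - 2)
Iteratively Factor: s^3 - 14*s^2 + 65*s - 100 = (s - 5)*(s^2 - 9*s + 20) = (s - 5)^2*(s - 4)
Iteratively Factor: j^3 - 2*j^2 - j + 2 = (j - 2)*(j^2 - 1) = (j - 2)*(j - 1)*(j + 1)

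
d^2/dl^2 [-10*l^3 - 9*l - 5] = -60*l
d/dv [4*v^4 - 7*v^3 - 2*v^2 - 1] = v*(16*v^2 - 21*v - 4)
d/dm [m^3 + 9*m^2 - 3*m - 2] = 3*m^2 + 18*m - 3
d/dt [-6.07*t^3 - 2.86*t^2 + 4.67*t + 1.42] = -18.21*t^2 - 5.72*t + 4.67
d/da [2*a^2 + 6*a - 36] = 4*a + 6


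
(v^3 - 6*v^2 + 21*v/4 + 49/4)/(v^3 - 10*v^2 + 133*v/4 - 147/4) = (v + 1)/(v - 3)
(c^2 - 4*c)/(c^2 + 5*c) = (c - 4)/(c + 5)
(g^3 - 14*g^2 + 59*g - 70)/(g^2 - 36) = (g^3 - 14*g^2 + 59*g - 70)/(g^2 - 36)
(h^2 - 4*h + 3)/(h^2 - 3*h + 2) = (h - 3)/(h - 2)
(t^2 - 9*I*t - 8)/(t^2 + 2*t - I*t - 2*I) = (t - 8*I)/(t + 2)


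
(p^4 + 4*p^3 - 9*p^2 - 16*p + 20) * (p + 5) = p^5 + 9*p^4 + 11*p^3 - 61*p^2 - 60*p + 100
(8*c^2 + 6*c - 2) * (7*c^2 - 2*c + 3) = 56*c^4 + 26*c^3 - 2*c^2 + 22*c - 6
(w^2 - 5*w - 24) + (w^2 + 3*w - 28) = 2*w^2 - 2*w - 52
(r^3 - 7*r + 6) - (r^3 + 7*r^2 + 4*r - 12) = -7*r^2 - 11*r + 18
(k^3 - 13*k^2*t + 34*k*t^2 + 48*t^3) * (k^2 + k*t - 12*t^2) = k^5 - 12*k^4*t + 9*k^3*t^2 + 238*k^2*t^3 - 360*k*t^4 - 576*t^5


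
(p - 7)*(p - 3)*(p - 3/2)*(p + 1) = p^4 - 21*p^3/2 + 49*p^2/2 + 9*p/2 - 63/2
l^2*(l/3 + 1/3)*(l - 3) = l^4/3 - 2*l^3/3 - l^2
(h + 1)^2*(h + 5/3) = h^3 + 11*h^2/3 + 13*h/3 + 5/3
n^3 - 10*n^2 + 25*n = n*(n - 5)^2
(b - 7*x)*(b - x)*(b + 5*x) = b^3 - 3*b^2*x - 33*b*x^2 + 35*x^3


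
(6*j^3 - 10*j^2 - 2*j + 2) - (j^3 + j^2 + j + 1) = 5*j^3 - 11*j^2 - 3*j + 1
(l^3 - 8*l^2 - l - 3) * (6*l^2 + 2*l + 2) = 6*l^5 - 46*l^4 - 20*l^3 - 36*l^2 - 8*l - 6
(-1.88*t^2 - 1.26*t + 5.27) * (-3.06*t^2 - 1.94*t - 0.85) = 5.7528*t^4 + 7.5028*t^3 - 12.0838*t^2 - 9.1528*t - 4.4795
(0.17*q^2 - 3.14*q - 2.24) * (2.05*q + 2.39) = 0.3485*q^3 - 6.0307*q^2 - 12.0966*q - 5.3536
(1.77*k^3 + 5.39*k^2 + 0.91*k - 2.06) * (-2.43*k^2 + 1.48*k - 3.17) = -4.3011*k^5 - 10.4781*k^4 + 0.155*k^3 - 10.7337*k^2 - 5.9335*k + 6.5302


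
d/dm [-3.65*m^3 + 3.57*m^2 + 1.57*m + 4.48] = -10.95*m^2 + 7.14*m + 1.57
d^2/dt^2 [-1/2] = 0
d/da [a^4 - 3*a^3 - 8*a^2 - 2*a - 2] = 4*a^3 - 9*a^2 - 16*a - 2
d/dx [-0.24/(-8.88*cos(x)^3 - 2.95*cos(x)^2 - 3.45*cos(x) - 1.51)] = (6.3936*cos(x)^2 + 1.416*cos(x) + 0.828)*sin(x)/(8.88*cos(x)^3 + 2.95*cos(x)^2 + 3.45*cos(x) + 1.51)^2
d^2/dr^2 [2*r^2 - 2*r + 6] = 4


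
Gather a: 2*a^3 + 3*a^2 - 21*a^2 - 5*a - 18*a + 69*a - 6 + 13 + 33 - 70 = 2*a^3 - 18*a^2 + 46*a - 30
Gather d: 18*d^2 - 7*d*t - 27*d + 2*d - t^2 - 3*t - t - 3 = 18*d^2 + d*(-7*t - 25) - t^2 - 4*t - 3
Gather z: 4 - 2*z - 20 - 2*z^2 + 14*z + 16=-2*z^2 + 12*z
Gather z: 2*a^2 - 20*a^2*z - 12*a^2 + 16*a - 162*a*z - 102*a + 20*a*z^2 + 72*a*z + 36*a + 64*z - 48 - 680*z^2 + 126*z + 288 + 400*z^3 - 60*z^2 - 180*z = -10*a^2 - 50*a + 400*z^3 + z^2*(20*a - 740) + z*(-20*a^2 - 90*a + 10) + 240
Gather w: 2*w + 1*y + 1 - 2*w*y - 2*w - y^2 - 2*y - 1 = -2*w*y - y^2 - y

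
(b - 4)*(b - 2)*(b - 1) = b^3 - 7*b^2 + 14*b - 8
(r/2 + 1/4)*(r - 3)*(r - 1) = r^3/2 - 7*r^2/4 + r/2 + 3/4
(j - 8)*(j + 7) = j^2 - j - 56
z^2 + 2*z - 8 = (z - 2)*(z + 4)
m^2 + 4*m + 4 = (m + 2)^2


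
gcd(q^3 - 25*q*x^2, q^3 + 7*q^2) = q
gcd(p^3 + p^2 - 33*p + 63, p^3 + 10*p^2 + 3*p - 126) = p^2 + 4*p - 21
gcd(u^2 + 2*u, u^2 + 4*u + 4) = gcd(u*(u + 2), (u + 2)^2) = u + 2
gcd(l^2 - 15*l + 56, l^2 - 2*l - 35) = l - 7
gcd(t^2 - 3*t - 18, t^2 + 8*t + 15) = t + 3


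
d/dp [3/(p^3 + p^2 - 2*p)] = 3*(-3*p^2 - 2*p + 2)/(p^2*(p^2 + p - 2)^2)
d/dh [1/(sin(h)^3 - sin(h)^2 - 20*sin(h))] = (-3*sin(h)^2 + 2*sin(h) + 20)*cos(h)/((sin(h) + cos(h)^2 + 19)^2*sin(h)^2)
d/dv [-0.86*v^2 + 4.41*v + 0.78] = 4.41 - 1.72*v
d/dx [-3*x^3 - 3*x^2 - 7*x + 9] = -9*x^2 - 6*x - 7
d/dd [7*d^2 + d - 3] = 14*d + 1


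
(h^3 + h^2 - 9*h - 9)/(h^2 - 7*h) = (h^3 + h^2 - 9*h - 9)/(h*(h - 7))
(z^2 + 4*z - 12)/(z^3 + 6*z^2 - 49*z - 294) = (z - 2)/(z^2 - 49)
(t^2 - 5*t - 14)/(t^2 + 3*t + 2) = (t - 7)/(t + 1)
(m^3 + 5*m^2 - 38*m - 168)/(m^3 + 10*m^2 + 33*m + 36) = (m^2 + m - 42)/(m^2 + 6*m + 9)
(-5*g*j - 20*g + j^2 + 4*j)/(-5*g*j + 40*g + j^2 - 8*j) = (j + 4)/(j - 8)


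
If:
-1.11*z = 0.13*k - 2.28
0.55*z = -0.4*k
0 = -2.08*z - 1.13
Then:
No Solution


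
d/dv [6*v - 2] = 6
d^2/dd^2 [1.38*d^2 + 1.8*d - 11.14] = 2.76000000000000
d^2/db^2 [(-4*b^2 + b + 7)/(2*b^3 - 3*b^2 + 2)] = 2*(-16*b^6 + 12*b^5 + 150*b^4 - 215*b^3 + 93*b^2 - 66*b + 26)/(8*b^9 - 36*b^8 + 54*b^7 - 3*b^6 - 72*b^5 + 54*b^4 + 24*b^3 - 36*b^2 + 8)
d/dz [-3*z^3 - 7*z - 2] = -9*z^2 - 7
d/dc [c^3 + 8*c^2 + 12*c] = 3*c^2 + 16*c + 12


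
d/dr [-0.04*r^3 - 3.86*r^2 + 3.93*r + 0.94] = -0.12*r^2 - 7.72*r + 3.93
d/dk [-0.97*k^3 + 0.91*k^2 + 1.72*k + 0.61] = -2.91*k^2 + 1.82*k + 1.72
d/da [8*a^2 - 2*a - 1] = 16*a - 2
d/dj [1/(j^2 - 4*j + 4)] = 2*(2 - j)/(j^2 - 4*j + 4)^2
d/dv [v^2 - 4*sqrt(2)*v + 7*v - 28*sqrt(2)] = 2*v - 4*sqrt(2) + 7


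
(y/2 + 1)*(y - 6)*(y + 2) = y^3/2 - y^2 - 10*y - 12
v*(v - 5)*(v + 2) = v^3 - 3*v^2 - 10*v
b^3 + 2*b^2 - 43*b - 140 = (b - 7)*(b + 4)*(b + 5)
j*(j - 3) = j^2 - 3*j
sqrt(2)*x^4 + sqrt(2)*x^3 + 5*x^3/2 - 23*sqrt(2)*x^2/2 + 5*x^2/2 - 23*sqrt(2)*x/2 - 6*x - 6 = (x + 1)*(x - 2*sqrt(2))*(x + 3*sqrt(2))*(sqrt(2)*x + 1/2)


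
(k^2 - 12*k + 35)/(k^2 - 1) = (k^2 - 12*k + 35)/(k^2 - 1)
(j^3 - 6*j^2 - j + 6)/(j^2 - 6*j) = j - 1/j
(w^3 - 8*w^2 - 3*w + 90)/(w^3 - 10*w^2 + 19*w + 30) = (w + 3)/(w + 1)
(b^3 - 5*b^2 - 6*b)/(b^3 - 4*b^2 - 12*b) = (b + 1)/(b + 2)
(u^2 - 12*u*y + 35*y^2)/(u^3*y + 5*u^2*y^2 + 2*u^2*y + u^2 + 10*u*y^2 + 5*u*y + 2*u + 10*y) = (u^2 - 12*u*y + 35*y^2)/(u^3*y + 5*u^2*y^2 + 2*u^2*y + u^2 + 10*u*y^2 + 5*u*y + 2*u + 10*y)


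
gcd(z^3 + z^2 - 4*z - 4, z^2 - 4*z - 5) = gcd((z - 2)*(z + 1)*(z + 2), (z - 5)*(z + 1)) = z + 1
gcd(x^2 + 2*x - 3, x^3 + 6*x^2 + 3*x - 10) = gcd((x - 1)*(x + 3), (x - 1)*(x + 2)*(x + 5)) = x - 1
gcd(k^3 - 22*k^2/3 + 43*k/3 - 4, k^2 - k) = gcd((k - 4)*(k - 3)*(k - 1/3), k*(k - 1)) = 1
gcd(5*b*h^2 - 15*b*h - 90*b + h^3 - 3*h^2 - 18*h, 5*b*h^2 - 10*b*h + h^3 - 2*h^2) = 5*b + h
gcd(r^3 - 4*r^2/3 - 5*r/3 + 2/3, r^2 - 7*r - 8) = r + 1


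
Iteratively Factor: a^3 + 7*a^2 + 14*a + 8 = (a + 2)*(a^2 + 5*a + 4) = (a + 1)*(a + 2)*(a + 4)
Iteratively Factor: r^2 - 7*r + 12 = (r - 3)*(r - 4)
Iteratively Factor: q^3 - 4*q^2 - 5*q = (q)*(q^2 - 4*q - 5) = q*(q - 5)*(q + 1)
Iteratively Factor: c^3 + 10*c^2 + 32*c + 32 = (c + 2)*(c^2 + 8*c + 16) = (c + 2)*(c + 4)*(c + 4)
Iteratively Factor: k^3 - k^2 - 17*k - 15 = (k + 1)*(k^2 - 2*k - 15) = (k - 5)*(k + 1)*(k + 3)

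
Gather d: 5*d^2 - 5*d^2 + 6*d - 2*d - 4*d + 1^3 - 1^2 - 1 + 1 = 0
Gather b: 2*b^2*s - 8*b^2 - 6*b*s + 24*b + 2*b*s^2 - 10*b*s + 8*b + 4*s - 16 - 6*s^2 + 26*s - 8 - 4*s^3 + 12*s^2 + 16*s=b^2*(2*s - 8) + b*(2*s^2 - 16*s + 32) - 4*s^3 + 6*s^2 + 46*s - 24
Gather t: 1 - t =1 - t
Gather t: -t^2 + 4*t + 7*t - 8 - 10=-t^2 + 11*t - 18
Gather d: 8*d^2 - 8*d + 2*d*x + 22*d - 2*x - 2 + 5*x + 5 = 8*d^2 + d*(2*x + 14) + 3*x + 3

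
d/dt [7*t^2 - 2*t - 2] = 14*t - 2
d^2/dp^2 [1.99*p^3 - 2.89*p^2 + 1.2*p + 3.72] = 11.94*p - 5.78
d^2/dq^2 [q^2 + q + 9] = 2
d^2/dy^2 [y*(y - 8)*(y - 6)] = 6*y - 28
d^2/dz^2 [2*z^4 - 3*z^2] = 24*z^2 - 6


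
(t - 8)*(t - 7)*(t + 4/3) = t^3 - 41*t^2/3 + 36*t + 224/3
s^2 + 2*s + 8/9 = (s + 2/3)*(s + 4/3)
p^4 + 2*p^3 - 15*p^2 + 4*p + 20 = (p - 2)^2*(p + 1)*(p + 5)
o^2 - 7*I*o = o*(o - 7*I)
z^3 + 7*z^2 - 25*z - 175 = (z - 5)*(z + 5)*(z + 7)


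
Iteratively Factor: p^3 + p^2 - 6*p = (p + 3)*(p^2 - 2*p) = (p - 2)*(p + 3)*(p)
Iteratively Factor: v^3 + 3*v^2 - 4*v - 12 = (v + 2)*(v^2 + v - 6) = (v - 2)*(v + 2)*(v + 3)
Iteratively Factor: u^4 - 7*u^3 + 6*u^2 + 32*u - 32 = (u + 2)*(u^3 - 9*u^2 + 24*u - 16) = (u - 4)*(u + 2)*(u^2 - 5*u + 4) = (u - 4)^2*(u + 2)*(u - 1)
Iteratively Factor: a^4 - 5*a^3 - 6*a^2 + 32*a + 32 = (a + 1)*(a^3 - 6*a^2 + 32) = (a + 1)*(a + 2)*(a^2 - 8*a + 16) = (a - 4)*(a + 1)*(a + 2)*(a - 4)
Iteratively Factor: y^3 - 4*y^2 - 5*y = (y - 5)*(y^2 + y) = y*(y - 5)*(y + 1)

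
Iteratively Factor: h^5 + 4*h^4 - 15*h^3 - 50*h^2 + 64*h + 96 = (h - 3)*(h^4 + 7*h^3 + 6*h^2 - 32*h - 32) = (h - 3)*(h + 4)*(h^3 + 3*h^2 - 6*h - 8) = (h - 3)*(h + 1)*(h + 4)*(h^2 + 2*h - 8) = (h - 3)*(h - 2)*(h + 1)*(h + 4)*(h + 4)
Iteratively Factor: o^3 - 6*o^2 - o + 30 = (o + 2)*(o^2 - 8*o + 15) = (o - 5)*(o + 2)*(o - 3)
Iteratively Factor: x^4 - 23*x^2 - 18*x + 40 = (x + 4)*(x^3 - 4*x^2 - 7*x + 10) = (x + 2)*(x + 4)*(x^2 - 6*x + 5) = (x - 1)*(x + 2)*(x + 4)*(x - 5)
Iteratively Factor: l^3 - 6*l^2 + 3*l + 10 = (l - 2)*(l^2 - 4*l - 5) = (l - 5)*(l - 2)*(l + 1)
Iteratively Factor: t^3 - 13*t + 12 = (t + 4)*(t^2 - 4*t + 3) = (t - 1)*(t + 4)*(t - 3)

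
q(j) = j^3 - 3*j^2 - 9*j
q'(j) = 3*j^2 - 6*j - 9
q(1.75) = -19.58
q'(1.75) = -10.31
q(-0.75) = 4.64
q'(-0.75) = -2.81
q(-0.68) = 4.42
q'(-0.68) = -3.53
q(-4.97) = -152.14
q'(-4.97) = 94.92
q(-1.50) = 3.38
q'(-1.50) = 6.75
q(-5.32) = -187.60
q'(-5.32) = 107.83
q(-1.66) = 2.10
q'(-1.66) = 9.23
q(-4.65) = -123.56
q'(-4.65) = 83.77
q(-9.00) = -891.00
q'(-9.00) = 288.00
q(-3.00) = -27.00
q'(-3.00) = 36.00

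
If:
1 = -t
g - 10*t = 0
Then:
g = -10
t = -1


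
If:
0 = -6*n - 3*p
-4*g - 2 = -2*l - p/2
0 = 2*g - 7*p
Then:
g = 7*p/2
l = 27*p/4 + 1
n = -p/2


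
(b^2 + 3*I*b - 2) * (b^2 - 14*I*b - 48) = b^4 - 11*I*b^3 - 8*b^2 - 116*I*b + 96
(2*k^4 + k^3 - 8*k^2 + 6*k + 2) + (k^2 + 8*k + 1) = 2*k^4 + k^3 - 7*k^2 + 14*k + 3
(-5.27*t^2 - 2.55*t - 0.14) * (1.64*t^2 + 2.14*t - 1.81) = -8.6428*t^4 - 15.4598*t^3 + 3.8521*t^2 + 4.3159*t + 0.2534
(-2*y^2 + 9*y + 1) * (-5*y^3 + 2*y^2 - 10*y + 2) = 10*y^5 - 49*y^4 + 33*y^3 - 92*y^2 + 8*y + 2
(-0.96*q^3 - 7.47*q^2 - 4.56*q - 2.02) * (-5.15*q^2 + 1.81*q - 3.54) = 4.944*q^5 + 36.7329*q^4 + 13.3617*q^3 + 28.5932*q^2 + 12.4862*q + 7.1508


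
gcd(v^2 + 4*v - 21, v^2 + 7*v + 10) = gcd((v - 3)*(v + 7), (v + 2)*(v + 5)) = 1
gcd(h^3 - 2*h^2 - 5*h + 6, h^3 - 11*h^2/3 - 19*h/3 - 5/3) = 1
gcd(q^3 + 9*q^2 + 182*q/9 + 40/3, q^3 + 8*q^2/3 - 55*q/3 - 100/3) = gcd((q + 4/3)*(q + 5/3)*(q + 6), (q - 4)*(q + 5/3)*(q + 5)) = q + 5/3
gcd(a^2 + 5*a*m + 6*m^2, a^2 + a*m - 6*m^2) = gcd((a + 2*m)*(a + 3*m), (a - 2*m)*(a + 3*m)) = a + 3*m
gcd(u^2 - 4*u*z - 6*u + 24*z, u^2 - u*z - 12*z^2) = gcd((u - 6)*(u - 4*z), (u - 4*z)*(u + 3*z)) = -u + 4*z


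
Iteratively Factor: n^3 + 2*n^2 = (n)*(n^2 + 2*n) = n*(n + 2)*(n)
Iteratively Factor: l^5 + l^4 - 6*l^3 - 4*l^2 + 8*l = (l - 1)*(l^4 + 2*l^3 - 4*l^2 - 8*l) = (l - 1)*(l + 2)*(l^3 - 4*l) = (l - 1)*(l + 2)^2*(l^2 - 2*l) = (l - 2)*(l - 1)*(l + 2)^2*(l)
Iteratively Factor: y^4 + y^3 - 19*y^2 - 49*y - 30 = (y + 1)*(y^3 - 19*y - 30) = (y + 1)*(y + 3)*(y^2 - 3*y - 10) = (y - 5)*(y + 1)*(y + 3)*(y + 2)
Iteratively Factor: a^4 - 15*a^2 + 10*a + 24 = (a - 3)*(a^3 + 3*a^2 - 6*a - 8) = (a - 3)*(a + 4)*(a^2 - a - 2) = (a - 3)*(a + 1)*(a + 4)*(a - 2)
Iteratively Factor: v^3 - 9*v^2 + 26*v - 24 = (v - 3)*(v^2 - 6*v + 8) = (v - 3)*(v - 2)*(v - 4)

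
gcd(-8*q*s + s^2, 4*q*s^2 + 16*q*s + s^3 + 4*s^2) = s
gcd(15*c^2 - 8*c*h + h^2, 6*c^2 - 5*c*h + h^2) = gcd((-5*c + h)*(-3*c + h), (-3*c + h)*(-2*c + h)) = 3*c - h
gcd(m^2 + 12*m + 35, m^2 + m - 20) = m + 5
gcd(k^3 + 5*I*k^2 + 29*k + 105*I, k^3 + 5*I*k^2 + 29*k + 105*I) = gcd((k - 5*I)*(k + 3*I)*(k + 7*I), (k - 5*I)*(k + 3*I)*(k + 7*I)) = k^3 + 5*I*k^2 + 29*k + 105*I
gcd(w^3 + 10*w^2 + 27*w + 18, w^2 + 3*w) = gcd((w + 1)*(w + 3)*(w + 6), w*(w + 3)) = w + 3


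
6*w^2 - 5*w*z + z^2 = (-3*w + z)*(-2*w + z)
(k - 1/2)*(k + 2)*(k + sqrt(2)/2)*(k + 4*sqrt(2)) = k^4 + 3*k^3/2 + 9*sqrt(2)*k^3/2 + 3*k^2 + 27*sqrt(2)*k^2/4 - 9*sqrt(2)*k/2 + 6*k - 4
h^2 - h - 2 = (h - 2)*(h + 1)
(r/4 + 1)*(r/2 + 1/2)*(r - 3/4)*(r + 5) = r^4/8 + 37*r^3/32 + 43*r^2/16 - 7*r/32 - 15/8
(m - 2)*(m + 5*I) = m^2 - 2*m + 5*I*m - 10*I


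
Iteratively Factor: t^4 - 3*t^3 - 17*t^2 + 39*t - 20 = (t - 1)*(t^3 - 2*t^2 - 19*t + 20) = (t - 5)*(t - 1)*(t^2 + 3*t - 4) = (t - 5)*(t - 1)*(t + 4)*(t - 1)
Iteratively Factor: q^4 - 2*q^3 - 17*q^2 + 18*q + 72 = (q + 3)*(q^3 - 5*q^2 - 2*q + 24) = (q - 4)*(q + 3)*(q^2 - q - 6) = (q - 4)*(q + 2)*(q + 3)*(q - 3)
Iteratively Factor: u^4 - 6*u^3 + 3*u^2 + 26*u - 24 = (u - 1)*(u^3 - 5*u^2 - 2*u + 24) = (u - 3)*(u - 1)*(u^2 - 2*u - 8) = (u - 3)*(u - 1)*(u + 2)*(u - 4)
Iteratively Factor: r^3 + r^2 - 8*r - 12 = (r + 2)*(r^2 - r - 6) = (r - 3)*(r + 2)*(r + 2)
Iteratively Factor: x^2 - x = (x - 1)*(x)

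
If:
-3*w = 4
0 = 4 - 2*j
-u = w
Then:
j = 2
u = 4/3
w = -4/3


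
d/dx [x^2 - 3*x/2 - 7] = 2*x - 3/2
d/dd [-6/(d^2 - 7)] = 12*d/(d^2 - 7)^2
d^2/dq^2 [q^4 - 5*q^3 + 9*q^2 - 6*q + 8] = 12*q^2 - 30*q + 18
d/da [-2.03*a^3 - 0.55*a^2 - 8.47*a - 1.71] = -6.09*a^2 - 1.1*a - 8.47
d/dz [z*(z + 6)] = 2*z + 6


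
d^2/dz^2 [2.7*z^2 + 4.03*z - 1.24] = 5.40000000000000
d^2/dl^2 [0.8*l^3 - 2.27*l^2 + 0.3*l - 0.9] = 4.8*l - 4.54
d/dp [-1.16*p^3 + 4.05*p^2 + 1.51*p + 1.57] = -3.48*p^2 + 8.1*p + 1.51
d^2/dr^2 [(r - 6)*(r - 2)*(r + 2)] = 6*r - 12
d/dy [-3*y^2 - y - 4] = -6*y - 1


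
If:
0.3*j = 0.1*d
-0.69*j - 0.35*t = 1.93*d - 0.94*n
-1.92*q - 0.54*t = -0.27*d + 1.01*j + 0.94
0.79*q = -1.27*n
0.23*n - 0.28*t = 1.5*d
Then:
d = 0.24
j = 0.08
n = 0.10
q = -0.17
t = -1.18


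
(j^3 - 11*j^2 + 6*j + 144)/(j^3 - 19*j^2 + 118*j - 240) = (j + 3)/(j - 5)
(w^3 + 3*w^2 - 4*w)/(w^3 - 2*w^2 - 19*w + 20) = w/(w - 5)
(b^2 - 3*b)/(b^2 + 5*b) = (b - 3)/(b + 5)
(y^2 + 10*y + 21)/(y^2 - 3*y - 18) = (y + 7)/(y - 6)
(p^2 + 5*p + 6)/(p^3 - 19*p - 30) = 1/(p - 5)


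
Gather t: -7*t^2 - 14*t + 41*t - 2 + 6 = -7*t^2 + 27*t + 4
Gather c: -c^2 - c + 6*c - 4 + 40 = -c^2 + 5*c + 36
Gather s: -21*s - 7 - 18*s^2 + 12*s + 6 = -18*s^2 - 9*s - 1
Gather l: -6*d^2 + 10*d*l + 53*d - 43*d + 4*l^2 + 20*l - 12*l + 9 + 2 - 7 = -6*d^2 + 10*d + 4*l^2 + l*(10*d + 8) + 4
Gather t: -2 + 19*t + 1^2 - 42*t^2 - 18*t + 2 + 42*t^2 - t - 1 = 0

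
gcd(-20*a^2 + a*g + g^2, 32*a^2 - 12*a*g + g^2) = 4*a - g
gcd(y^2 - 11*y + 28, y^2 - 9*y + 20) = y - 4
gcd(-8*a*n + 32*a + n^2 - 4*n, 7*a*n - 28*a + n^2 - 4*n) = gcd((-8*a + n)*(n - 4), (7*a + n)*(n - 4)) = n - 4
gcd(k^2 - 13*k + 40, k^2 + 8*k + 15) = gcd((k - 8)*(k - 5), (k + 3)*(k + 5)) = 1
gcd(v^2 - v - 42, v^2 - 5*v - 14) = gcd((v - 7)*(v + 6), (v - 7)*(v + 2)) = v - 7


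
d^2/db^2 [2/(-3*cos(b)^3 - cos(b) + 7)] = 16*(81*(1 - cos(2*b))^3 - 282*(1 - cos(2*b))^2 - 182*cos(b) - 88*cos(2*b) - 378*cos(3*b) + 408)/(-13*cos(b) - 3*cos(3*b) + 28)^3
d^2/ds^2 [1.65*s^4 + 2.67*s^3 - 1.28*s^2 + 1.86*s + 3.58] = 19.8*s^2 + 16.02*s - 2.56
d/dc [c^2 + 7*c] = 2*c + 7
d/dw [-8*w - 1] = -8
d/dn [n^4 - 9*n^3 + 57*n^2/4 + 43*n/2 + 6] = 4*n^3 - 27*n^2 + 57*n/2 + 43/2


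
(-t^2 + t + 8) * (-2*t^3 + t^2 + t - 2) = 2*t^5 - 3*t^4 - 16*t^3 + 11*t^2 + 6*t - 16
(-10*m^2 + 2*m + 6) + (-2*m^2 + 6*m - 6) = -12*m^2 + 8*m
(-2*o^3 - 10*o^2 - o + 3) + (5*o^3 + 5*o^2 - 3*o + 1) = 3*o^3 - 5*o^2 - 4*o + 4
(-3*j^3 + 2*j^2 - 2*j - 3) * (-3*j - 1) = 9*j^4 - 3*j^3 + 4*j^2 + 11*j + 3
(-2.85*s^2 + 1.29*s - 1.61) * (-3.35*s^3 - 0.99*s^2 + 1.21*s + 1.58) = 9.5475*s^5 - 1.5*s^4 + 0.6679*s^3 - 1.3482*s^2 + 0.0901000000000001*s - 2.5438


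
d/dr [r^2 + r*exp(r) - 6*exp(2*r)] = r*exp(r) + 2*r - 12*exp(2*r) + exp(r)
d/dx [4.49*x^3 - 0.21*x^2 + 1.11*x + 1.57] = 13.47*x^2 - 0.42*x + 1.11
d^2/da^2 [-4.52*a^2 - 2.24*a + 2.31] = -9.04000000000000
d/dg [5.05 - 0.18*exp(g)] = -0.18*exp(g)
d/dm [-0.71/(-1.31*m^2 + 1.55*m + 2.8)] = (1.1005 - 1.8602*m)/(-1.31*m^2 + 1.55*m + 2.8)^2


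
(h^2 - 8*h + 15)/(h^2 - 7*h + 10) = (h - 3)/(h - 2)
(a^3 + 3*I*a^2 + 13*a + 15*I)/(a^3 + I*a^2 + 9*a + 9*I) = (a + 5*I)/(a + 3*I)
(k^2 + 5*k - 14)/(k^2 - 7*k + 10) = (k + 7)/(k - 5)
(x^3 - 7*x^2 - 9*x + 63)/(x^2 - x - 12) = (x^2 - 10*x + 21)/(x - 4)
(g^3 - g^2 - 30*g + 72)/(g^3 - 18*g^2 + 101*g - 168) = (g^2 + 2*g - 24)/(g^2 - 15*g + 56)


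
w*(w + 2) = w^2 + 2*w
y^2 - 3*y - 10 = (y - 5)*(y + 2)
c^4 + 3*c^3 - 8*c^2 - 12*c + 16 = (c - 2)*(c - 1)*(c + 2)*(c + 4)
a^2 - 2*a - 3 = (a - 3)*(a + 1)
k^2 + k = k*(k + 1)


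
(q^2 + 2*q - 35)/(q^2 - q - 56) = (q - 5)/(q - 8)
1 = 1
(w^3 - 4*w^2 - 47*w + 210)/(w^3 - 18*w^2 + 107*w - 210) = (w + 7)/(w - 7)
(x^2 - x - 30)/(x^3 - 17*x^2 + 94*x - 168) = (x + 5)/(x^2 - 11*x + 28)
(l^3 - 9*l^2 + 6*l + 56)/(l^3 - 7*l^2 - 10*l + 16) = (l^2 - 11*l + 28)/(l^2 - 9*l + 8)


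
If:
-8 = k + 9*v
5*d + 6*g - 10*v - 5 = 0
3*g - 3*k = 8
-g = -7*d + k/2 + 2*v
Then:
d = -1031/3033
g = 110/1011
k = -862/337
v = -1834/3033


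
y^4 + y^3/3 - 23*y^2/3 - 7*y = y*(y - 3)*(y + 1)*(y + 7/3)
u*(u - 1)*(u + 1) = u^3 - u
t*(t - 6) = t^2 - 6*t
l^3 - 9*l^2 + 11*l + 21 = (l - 7)*(l - 3)*(l + 1)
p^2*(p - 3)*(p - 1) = p^4 - 4*p^3 + 3*p^2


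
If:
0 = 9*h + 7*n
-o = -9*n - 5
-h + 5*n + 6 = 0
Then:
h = 21/26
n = -27/26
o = -113/26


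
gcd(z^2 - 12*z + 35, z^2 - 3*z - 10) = z - 5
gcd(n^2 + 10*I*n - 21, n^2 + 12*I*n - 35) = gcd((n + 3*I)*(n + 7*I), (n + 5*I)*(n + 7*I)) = n + 7*I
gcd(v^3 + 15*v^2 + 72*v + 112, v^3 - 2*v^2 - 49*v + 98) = v + 7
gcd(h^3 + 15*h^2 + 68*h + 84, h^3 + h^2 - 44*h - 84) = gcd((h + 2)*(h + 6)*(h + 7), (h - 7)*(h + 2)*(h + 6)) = h^2 + 8*h + 12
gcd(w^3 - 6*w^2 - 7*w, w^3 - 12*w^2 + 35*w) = w^2 - 7*w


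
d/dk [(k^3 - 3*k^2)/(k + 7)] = k*(k*(3 - k) + 3*(k - 2)*(k + 7))/(k + 7)^2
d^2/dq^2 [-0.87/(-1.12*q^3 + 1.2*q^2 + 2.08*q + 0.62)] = ((2.088 - 5.8464*q)*(-1.12*q^3 + 1.2*q^2 + 2.08*q + 0.62) - 0.87*(-6.72*q^2 + 4.8*q + 4.16)*(-3.36*q^2 + 2.4*q + 2.08))/(-1.12*q^3 + 1.2*q^2 + 2.08*q + 0.62)^3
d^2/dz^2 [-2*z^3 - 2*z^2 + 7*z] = -12*z - 4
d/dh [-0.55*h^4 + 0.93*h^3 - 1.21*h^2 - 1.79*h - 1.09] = -2.2*h^3 + 2.79*h^2 - 2.42*h - 1.79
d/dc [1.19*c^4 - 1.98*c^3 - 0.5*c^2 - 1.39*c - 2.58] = 4.76*c^3 - 5.94*c^2 - 1.0*c - 1.39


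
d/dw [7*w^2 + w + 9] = 14*w + 1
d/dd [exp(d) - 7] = exp(d)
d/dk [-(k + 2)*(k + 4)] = -2*k - 6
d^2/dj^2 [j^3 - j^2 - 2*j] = 6*j - 2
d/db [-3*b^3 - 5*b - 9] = -9*b^2 - 5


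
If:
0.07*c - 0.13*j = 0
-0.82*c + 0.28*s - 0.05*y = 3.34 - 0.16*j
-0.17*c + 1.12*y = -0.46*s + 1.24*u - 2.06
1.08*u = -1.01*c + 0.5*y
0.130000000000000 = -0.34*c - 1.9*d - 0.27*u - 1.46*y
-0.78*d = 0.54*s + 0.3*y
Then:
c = -4.16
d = -1.99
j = -2.24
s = 1.47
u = 5.07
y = 2.54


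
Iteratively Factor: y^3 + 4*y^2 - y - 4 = (y + 4)*(y^2 - 1) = (y - 1)*(y + 4)*(y + 1)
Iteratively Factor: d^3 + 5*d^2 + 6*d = (d + 2)*(d^2 + 3*d) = d*(d + 2)*(d + 3)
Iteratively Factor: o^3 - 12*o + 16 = (o + 4)*(o^2 - 4*o + 4) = (o - 2)*(o + 4)*(o - 2)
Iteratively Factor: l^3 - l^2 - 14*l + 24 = (l + 4)*(l^2 - 5*l + 6) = (l - 2)*(l + 4)*(l - 3)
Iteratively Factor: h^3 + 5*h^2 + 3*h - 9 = (h - 1)*(h^2 + 6*h + 9) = (h - 1)*(h + 3)*(h + 3)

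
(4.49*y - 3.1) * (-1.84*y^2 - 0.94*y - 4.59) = -8.2616*y^3 + 1.4834*y^2 - 17.6951*y + 14.229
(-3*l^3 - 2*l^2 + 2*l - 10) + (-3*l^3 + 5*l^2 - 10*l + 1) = -6*l^3 + 3*l^2 - 8*l - 9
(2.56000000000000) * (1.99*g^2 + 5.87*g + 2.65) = 5.0944*g^2 + 15.0272*g + 6.784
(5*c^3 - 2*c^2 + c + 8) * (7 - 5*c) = -25*c^4 + 45*c^3 - 19*c^2 - 33*c + 56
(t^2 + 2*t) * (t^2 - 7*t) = t^4 - 5*t^3 - 14*t^2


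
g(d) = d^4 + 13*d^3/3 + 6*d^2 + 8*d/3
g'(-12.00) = -5181.33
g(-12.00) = 14080.00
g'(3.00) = 263.67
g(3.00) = 260.00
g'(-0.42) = -0.38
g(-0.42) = -0.35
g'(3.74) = 438.64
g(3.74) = 516.24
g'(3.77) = 447.00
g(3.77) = 529.53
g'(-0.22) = 0.61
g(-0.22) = -0.34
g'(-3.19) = -33.17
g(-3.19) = 15.44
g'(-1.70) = 0.18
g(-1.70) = -0.13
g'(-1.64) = 0.31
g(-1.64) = -0.12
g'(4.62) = 730.03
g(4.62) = 1023.28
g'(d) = 4*d^3 + 13*d^2 + 12*d + 8/3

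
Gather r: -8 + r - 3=r - 11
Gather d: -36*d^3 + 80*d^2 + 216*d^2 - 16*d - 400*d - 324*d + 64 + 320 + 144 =-36*d^3 + 296*d^2 - 740*d + 528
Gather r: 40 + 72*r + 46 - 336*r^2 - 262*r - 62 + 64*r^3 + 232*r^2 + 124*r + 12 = 64*r^3 - 104*r^2 - 66*r + 36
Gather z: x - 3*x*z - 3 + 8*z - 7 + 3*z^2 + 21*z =x + 3*z^2 + z*(29 - 3*x) - 10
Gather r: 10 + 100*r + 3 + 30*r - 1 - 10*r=120*r + 12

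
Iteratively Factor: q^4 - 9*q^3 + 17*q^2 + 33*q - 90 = (q - 5)*(q^3 - 4*q^2 - 3*q + 18) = (q - 5)*(q - 3)*(q^2 - q - 6) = (q - 5)*(q - 3)*(q + 2)*(q - 3)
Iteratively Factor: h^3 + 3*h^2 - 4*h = (h - 1)*(h^2 + 4*h) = (h - 1)*(h + 4)*(h)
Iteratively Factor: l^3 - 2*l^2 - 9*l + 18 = (l + 3)*(l^2 - 5*l + 6) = (l - 2)*(l + 3)*(l - 3)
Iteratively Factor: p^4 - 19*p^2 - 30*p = (p + 2)*(p^3 - 2*p^2 - 15*p) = (p - 5)*(p + 2)*(p^2 + 3*p) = (p - 5)*(p + 2)*(p + 3)*(p)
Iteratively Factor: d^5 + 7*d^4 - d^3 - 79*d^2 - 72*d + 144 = (d - 1)*(d^4 + 8*d^3 + 7*d^2 - 72*d - 144) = (d - 1)*(d + 4)*(d^3 + 4*d^2 - 9*d - 36) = (d - 1)*(d + 3)*(d + 4)*(d^2 + d - 12) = (d - 1)*(d + 3)*(d + 4)^2*(d - 3)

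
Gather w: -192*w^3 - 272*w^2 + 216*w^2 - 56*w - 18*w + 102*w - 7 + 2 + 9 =-192*w^3 - 56*w^2 + 28*w + 4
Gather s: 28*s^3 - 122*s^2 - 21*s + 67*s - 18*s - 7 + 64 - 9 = 28*s^3 - 122*s^2 + 28*s + 48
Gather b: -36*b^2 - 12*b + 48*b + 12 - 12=-36*b^2 + 36*b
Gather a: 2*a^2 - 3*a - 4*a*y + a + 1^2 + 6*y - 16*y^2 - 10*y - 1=2*a^2 + a*(-4*y - 2) - 16*y^2 - 4*y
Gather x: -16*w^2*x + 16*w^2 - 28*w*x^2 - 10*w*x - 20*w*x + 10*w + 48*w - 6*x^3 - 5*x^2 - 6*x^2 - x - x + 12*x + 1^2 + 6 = 16*w^2 + 58*w - 6*x^3 + x^2*(-28*w - 11) + x*(-16*w^2 - 30*w + 10) + 7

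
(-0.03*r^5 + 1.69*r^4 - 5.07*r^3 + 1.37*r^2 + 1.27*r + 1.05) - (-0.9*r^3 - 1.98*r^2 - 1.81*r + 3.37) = -0.03*r^5 + 1.69*r^4 - 4.17*r^3 + 3.35*r^2 + 3.08*r - 2.32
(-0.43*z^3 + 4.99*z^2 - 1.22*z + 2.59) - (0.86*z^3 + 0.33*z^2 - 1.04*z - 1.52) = -1.29*z^3 + 4.66*z^2 - 0.18*z + 4.11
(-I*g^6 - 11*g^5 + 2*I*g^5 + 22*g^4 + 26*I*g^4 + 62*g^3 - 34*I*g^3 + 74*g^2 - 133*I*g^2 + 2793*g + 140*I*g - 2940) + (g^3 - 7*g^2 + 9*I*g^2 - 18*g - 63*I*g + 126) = -I*g^6 - 11*g^5 + 2*I*g^5 + 22*g^4 + 26*I*g^4 + 63*g^3 - 34*I*g^3 + 67*g^2 - 124*I*g^2 + 2775*g + 77*I*g - 2814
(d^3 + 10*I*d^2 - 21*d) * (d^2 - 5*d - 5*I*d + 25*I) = d^5 - 5*d^4 + 5*I*d^4 + 29*d^3 - 25*I*d^3 - 145*d^2 + 105*I*d^2 - 525*I*d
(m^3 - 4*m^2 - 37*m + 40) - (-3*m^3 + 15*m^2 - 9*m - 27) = 4*m^3 - 19*m^2 - 28*m + 67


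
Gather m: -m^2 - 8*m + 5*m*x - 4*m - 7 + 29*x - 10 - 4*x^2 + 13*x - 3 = -m^2 + m*(5*x - 12) - 4*x^2 + 42*x - 20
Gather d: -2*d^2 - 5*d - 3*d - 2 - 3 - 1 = -2*d^2 - 8*d - 6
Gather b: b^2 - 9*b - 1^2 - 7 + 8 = b^2 - 9*b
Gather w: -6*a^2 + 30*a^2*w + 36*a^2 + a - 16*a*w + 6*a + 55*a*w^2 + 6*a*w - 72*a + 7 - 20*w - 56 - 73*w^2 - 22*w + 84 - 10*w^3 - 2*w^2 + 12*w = 30*a^2 - 65*a - 10*w^3 + w^2*(55*a - 75) + w*(30*a^2 - 10*a - 30) + 35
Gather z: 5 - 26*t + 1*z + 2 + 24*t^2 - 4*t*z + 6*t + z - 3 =24*t^2 - 20*t + z*(2 - 4*t) + 4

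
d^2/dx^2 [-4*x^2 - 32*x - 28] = -8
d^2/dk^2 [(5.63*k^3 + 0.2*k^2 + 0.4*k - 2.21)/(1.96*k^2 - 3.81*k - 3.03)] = (-2.8421709430404e-14*k^5 + 1.13686837721616e-13*k^4 + 236.382494*k^3 + 346.153398*k^2 + 423.404298*k - 95.973738)/(7.529536*k^6 - 43.909488*k^5 + 50.434524*k^4 + 80.454627*k^3 - 77.967657*k^2 - 104.937687*k - 27.818127)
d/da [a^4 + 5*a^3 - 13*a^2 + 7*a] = 4*a^3 + 15*a^2 - 26*a + 7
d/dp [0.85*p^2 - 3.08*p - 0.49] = 1.7*p - 3.08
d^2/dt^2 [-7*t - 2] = 0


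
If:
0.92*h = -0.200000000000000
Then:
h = -0.22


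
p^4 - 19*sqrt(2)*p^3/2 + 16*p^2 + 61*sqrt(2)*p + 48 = (p - 8*sqrt(2))*(p - 3*sqrt(2))*(p + sqrt(2)/2)*(p + sqrt(2))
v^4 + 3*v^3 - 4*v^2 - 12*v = v*(v - 2)*(v + 2)*(v + 3)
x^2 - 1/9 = (x - 1/3)*(x + 1/3)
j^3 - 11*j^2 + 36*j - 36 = (j - 6)*(j - 3)*(j - 2)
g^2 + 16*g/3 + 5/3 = (g + 1/3)*(g + 5)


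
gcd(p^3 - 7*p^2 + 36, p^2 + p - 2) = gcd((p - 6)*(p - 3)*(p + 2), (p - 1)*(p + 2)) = p + 2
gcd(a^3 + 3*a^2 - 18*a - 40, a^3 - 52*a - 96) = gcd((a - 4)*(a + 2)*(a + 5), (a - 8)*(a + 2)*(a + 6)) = a + 2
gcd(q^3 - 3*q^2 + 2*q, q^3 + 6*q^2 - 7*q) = q^2 - q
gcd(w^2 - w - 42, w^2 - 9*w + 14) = w - 7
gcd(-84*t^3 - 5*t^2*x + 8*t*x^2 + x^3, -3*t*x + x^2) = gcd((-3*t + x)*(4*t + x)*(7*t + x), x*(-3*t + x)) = -3*t + x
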